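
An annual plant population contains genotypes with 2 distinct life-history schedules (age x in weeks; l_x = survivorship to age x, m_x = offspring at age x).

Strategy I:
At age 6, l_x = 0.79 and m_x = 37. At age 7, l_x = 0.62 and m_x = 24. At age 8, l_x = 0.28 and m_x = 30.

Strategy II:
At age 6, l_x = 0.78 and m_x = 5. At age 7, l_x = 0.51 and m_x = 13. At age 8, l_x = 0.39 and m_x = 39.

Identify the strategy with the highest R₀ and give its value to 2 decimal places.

52.51

Strategy I: R₀ = 0.79×37 + 0.62×24 + 0.28×30 = 52.5100
Strategy II: R₀ = 0.78×5 + 0.51×13 + 0.39×39 = 25.7400
Highest R₀: strategy I with 52.5100.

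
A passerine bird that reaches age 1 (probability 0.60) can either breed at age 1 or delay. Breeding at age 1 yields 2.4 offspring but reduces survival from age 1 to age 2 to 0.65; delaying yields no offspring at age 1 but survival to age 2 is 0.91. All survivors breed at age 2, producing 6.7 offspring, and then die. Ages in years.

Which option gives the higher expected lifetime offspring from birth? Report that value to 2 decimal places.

breed at age 1: R₀ = 0.60 × (2.4 + 0.65 × 6.7) = 0.60 × 6.7550 = 4.0530
delay to age 2: R₀ = 0.60 × (0.91 × 6.7) = 0.60 × 6.0970 = 3.6582
Higher: breed at age 1 (4.0530).

4.05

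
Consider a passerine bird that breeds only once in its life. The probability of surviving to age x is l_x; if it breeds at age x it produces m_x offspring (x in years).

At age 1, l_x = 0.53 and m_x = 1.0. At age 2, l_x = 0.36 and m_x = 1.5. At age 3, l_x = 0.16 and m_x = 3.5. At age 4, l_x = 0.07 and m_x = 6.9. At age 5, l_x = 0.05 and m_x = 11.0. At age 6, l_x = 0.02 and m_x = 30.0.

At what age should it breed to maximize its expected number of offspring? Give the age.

6

Expected offspring if breeding at age x = l_x × m_x:
  age 1: 0.53 × 1.0 = 0.530
  age 2: 0.36 × 1.5 = 0.540
  age 3: 0.16 × 3.5 = 0.560
  age 4: 0.07 × 6.9 = 0.483
  age 5: 0.05 × 11.0 = 0.550
  age 6: 0.02 × 30.0 = 0.600
Maximum at age 6 (0.600).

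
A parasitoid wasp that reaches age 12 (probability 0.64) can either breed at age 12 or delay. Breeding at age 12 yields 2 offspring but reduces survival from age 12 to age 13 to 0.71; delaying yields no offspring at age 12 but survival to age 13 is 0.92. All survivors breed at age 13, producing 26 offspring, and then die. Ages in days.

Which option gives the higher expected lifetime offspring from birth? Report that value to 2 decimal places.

15.31

breed at age 12: R₀ = 0.64 × (2 + 0.71 × 26) = 0.64 × 20.4600 = 13.0944
delay to age 13: R₀ = 0.64 × (0.92 × 26) = 0.64 × 23.9200 = 15.3088
Higher: delay to age 13 (15.3088).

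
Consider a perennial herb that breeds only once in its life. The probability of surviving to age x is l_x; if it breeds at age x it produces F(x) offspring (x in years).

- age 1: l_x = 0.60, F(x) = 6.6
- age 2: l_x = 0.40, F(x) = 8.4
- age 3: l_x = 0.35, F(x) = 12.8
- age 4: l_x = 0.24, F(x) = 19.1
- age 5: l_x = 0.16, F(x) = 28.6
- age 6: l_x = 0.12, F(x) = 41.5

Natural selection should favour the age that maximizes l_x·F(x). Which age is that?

6

Expected offspring if breeding at age x = l_x × F(x):
  age 1: 0.60 × 6.6 = 3.960
  age 2: 0.40 × 8.4 = 3.360
  age 3: 0.35 × 12.8 = 4.480
  age 4: 0.24 × 19.1 = 4.584
  age 5: 0.16 × 28.6 = 4.576
  age 6: 0.12 × 41.5 = 4.980
Maximum at age 6 (4.980).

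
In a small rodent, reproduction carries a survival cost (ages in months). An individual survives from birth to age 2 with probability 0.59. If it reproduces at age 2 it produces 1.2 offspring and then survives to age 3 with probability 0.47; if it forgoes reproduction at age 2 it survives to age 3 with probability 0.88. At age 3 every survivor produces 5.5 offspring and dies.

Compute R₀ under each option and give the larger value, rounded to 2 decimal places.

2.86

breed at age 2: R₀ = 0.59 × (1.2 + 0.47 × 5.5) = 0.59 × 3.7850 = 2.2331
delay to age 3: R₀ = 0.59 × (0.88 × 5.5) = 0.59 × 4.8400 = 2.8556
Higher: delay to age 3 (2.8556).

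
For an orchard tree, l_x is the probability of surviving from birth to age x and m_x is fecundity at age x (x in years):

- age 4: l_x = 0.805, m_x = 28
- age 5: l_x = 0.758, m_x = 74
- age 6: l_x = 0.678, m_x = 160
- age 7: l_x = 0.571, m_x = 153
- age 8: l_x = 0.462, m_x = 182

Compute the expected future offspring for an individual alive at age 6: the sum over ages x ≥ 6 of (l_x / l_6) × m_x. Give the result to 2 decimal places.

412.87

l_6 = 0.678. Conditional survival from age 6 to x is l_x / l_6.
  x=6: (0.678/0.678) × 160 = 160.0000
  x=7: (0.571/0.678) × 153 = 128.8540
  x=8: (0.462/0.678) × 182 = 124.0177
Sum = 160.0000 + 128.8540 + 124.0177 = 412.8717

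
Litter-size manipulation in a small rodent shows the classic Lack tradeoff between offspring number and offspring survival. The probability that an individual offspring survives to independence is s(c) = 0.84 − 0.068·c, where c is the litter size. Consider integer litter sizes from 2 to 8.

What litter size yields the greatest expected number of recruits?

Expected recruits = c × s(c):
  c=2: 2 × 0.704 = 1.408
  c=3: 3 × 0.636 = 1.908
  c=4: 4 × 0.568 = 2.272
  c=5: 5 × 0.500 = 2.500
  c=6: 6 × 0.432 = 2.592
  c=7: 7 × 0.364 = 2.548
  c=8: 8 × 0.296 = 2.368
Maximum at c = 6 (2.592 recruits).

6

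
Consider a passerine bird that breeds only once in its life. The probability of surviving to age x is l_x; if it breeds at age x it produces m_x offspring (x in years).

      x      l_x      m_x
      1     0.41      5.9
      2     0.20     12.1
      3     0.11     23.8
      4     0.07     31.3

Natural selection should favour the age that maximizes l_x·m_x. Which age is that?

Expected offspring if breeding at age x = l_x × m_x:
  age 1: 0.41 × 5.9 = 2.419
  age 2: 0.20 × 12.1 = 2.420
  age 3: 0.11 × 23.8 = 2.618
  age 4: 0.07 × 31.3 = 2.191
Maximum at age 3 (2.618).

3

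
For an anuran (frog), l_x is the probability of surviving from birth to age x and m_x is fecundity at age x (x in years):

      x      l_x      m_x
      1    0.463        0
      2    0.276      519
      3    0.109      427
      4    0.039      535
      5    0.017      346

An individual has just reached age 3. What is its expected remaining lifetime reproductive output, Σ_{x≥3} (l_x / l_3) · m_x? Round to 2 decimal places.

l_3 = 0.109. Conditional survival from age 3 to x is l_x / l_3.
  x=3: (0.109/0.109) × 427 = 427.0000
  x=4: (0.039/0.109) × 535 = 191.4220
  x=5: (0.017/0.109) × 346 = 53.9633
Sum = 427.0000 + 191.4220 + 53.9633 = 672.3853

672.39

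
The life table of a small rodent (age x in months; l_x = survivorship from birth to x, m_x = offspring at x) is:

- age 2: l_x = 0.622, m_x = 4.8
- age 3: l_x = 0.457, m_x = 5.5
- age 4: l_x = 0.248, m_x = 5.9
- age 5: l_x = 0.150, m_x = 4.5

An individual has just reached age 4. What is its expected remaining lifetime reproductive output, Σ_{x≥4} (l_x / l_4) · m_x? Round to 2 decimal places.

8.62

l_4 = 0.248. Conditional survival from age 4 to x is l_x / l_4.
  x=4: (0.248/0.248) × 5.9 = 5.9000
  x=5: (0.150/0.248) × 4.5 = 2.7218
Sum = 5.9000 + 2.7218 = 8.6218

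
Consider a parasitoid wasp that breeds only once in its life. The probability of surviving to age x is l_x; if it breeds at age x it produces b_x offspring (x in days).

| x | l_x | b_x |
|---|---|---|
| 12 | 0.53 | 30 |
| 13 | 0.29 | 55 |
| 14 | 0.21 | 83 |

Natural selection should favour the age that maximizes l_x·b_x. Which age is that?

14

Expected offspring if breeding at age x = l_x × b_x:
  age 12: 0.53 × 30 = 15.900
  age 13: 0.29 × 55 = 15.950
  age 14: 0.21 × 83 = 17.430
Maximum at age 14 (17.430).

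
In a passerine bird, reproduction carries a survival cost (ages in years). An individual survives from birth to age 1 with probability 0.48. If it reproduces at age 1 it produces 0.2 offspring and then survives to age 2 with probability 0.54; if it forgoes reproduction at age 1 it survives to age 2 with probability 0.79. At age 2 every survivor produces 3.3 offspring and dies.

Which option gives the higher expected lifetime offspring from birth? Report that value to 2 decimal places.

breed at age 1: R₀ = 0.48 × (0.2 + 0.54 × 3.3) = 0.48 × 1.9820 = 0.9514
delay to age 2: R₀ = 0.48 × (0.79 × 3.3) = 0.48 × 2.6070 = 1.2514
Higher: delay to age 2 (1.2514).

1.25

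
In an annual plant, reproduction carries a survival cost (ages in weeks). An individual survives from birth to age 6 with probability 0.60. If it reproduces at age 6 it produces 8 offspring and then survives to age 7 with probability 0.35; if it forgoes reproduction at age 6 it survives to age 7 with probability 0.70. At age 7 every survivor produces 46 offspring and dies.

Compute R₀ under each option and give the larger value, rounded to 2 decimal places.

19.32

breed at age 6: R₀ = 0.60 × (8 + 0.35 × 46) = 0.60 × 24.1000 = 14.4600
delay to age 7: R₀ = 0.60 × (0.70 × 46) = 0.60 × 32.2000 = 19.3200
Higher: delay to age 7 (19.3200).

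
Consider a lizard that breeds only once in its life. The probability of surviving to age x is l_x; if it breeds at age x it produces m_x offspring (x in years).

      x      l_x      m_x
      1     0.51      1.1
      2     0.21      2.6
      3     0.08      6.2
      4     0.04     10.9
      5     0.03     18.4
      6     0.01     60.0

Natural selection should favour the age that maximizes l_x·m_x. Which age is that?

6

Expected offspring if breeding at age x = l_x × m_x:
  age 1: 0.51 × 1.1 = 0.561
  age 2: 0.21 × 2.6 = 0.546
  age 3: 0.08 × 6.2 = 0.496
  age 4: 0.04 × 10.9 = 0.436
  age 5: 0.03 × 18.4 = 0.552
  age 6: 0.01 × 60.0 = 0.600
Maximum at age 6 (0.600).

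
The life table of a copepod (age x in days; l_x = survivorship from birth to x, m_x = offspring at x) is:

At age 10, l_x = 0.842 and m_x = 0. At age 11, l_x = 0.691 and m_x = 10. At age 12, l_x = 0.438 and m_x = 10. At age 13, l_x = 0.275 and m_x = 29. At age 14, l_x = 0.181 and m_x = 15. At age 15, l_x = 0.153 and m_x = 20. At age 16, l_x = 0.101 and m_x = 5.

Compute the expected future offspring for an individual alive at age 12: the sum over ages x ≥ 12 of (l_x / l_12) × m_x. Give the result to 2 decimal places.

42.55

l_12 = 0.438. Conditional survival from age 12 to x is l_x / l_12.
  x=12: (0.438/0.438) × 10 = 10.0000
  x=13: (0.275/0.438) × 29 = 18.2078
  x=14: (0.181/0.438) × 15 = 6.1986
  x=15: (0.153/0.438) × 20 = 6.9863
  x=16: (0.101/0.438) × 5 = 1.1530
Sum = 10.0000 + 18.2078 + 6.1986 + 6.9863 + 1.1530 = 42.5457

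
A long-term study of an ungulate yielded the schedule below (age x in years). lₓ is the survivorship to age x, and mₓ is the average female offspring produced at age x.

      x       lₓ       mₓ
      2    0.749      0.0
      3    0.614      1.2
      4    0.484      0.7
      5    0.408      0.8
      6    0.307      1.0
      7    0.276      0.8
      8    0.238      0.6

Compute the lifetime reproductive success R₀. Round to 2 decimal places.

2.07

R₀ = Σ lₓ mₓ:
  age 2: 0.749 × 0.0 = 0.0000
  age 3: 0.614 × 1.2 = 0.7368
  age 4: 0.484 × 0.7 = 0.3388
  age 5: 0.408 × 0.8 = 0.3264
  age 6: 0.307 × 1.0 = 0.3070
  age 7: 0.276 × 0.8 = 0.2208
  age 8: 0.238 × 0.6 = 0.1428
R₀ = 0.0000 + 0.7368 + 0.3388 + 0.3264 + 0.3070 + 0.2208 + 0.1428 = 2.0726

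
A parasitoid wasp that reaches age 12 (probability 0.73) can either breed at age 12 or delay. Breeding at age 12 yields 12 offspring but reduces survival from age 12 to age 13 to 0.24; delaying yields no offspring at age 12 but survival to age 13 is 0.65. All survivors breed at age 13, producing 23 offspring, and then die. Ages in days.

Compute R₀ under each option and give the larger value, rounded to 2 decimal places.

12.79

breed at age 12: R₀ = 0.73 × (12 + 0.24 × 23) = 0.73 × 17.5200 = 12.7896
delay to age 13: R₀ = 0.73 × (0.65 × 23) = 0.73 × 14.9500 = 10.9135
Higher: breed at age 12 (12.7896).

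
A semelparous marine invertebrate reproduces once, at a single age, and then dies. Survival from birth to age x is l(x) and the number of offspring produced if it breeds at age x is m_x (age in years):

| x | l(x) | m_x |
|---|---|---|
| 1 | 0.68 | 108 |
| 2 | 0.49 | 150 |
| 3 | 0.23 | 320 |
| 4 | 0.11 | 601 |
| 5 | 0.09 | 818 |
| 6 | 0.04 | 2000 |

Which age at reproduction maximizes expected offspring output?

Expected offspring if breeding at age x = l(x) × m_x:
  age 1: 0.68 × 108 = 73.440
  age 2: 0.49 × 150 = 73.500
  age 3: 0.23 × 320 = 73.600
  age 4: 0.11 × 601 = 66.110
  age 5: 0.09 × 818 = 73.620
  age 6: 0.04 × 2000 = 80.000
Maximum at age 6 (80.000).

6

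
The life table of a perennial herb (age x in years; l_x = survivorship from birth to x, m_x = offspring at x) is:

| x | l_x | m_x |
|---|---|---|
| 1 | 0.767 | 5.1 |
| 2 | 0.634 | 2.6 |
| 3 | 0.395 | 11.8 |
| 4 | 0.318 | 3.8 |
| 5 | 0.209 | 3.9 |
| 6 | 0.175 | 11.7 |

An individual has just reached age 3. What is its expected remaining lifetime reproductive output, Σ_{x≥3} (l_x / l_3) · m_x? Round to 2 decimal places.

22.11

l_3 = 0.395. Conditional survival from age 3 to x is l_x / l_3.
  x=3: (0.395/0.395) × 11.8 = 11.8000
  x=4: (0.318/0.395) × 3.8 = 3.0592
  x=5: (0.209/0.395) × 3.9 = 2.0635
  x=6: (0.175/0.395) × 11.7 = 5.1835
Sum = 11.8000 + 3.0592 + 2.0635 + 5.1835 = 22.1063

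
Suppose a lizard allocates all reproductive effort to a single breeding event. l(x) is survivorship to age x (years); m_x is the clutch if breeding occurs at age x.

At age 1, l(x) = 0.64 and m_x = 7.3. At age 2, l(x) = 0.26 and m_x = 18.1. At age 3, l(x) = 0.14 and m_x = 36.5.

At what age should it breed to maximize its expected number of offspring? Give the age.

Expected offspring if breeding at age x = l(x) × m_x:
  age 1: 0.64 × 7.3 = 4.672
  age 2: 0.26 × 18.1 = 4.706
  age 3: 0.14 × 36.5 = 5.110
Maximum at age 3 (5.110).

3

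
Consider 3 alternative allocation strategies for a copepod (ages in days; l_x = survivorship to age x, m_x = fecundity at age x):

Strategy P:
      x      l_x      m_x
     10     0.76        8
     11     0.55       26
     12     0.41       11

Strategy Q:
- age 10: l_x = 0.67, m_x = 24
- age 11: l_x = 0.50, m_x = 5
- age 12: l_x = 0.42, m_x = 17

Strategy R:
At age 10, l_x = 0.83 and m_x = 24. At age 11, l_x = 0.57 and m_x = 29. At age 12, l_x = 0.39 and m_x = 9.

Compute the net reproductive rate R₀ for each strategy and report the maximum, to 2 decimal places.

Strategy P: R₀ = 0.76×8 + 0.55×26 + 0.41×11 = 24.8900
Strategy Q: R₀ = 0.67×24 + 0.50×5 + 0.42×17 = 25.7200
Strategy R: R₀ = 0.83×24 + 0.57×29 + 0.39×9 = 39.9600
Highest R₀: strategy R with 39.9600.

39.96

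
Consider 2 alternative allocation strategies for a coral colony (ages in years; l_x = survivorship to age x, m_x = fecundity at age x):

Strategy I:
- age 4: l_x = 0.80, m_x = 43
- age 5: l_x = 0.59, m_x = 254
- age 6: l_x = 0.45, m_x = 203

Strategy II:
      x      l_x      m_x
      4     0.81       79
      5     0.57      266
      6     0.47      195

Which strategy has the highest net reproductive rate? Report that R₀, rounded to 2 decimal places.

307.26

Strategy I: R₀ = 0.80×43 + 0.59×254 + 0.45×203 = 275.6100
Strategy II: R₀ = 0.81×79 + 0.57×266 + 0.47×195 = 307.2600
Highest R₀: strategy II with 307.2600.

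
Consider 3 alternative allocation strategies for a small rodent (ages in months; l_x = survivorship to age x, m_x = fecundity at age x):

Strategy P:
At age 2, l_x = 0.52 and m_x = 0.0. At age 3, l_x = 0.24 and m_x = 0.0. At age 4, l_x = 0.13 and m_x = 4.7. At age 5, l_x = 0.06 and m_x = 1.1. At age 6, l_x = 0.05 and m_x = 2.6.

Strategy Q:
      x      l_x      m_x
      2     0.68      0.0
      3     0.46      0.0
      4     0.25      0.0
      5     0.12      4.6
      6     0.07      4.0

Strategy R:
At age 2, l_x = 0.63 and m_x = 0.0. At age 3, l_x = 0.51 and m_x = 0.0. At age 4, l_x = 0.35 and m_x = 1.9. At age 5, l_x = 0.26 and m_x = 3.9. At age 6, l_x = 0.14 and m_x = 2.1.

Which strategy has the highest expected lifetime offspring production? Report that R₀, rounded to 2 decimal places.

Strategy P: R₀ = 0.52×0.0 + 0.24×0.0 + 0.13×4.7 + 0.06×1.1 + 0.05×2.6 = 0.8070
Strategy Q: R₀ = 0.68×0.0 + 0.46×0.0 + 0.25×0.0 + 0.12×4.6 + 0.07×4.0 = 0.8320
Strategy R: R₀ = 0.63×0.0 + 0.51×0.0 + 0.35×1.9 + 0.26×3.9 + 0.14×2.1 = 1.9730
Highest R₀: strategy R with 1.9730.

1.97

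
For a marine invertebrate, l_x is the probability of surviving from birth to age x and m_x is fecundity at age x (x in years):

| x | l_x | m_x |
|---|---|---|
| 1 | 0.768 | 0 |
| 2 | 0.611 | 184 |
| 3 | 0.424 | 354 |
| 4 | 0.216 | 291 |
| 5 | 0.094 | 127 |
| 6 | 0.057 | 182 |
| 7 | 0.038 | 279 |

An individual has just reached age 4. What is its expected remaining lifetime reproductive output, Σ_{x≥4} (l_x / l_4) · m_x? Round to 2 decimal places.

l_4 = 0.216. Conditional survival from age 4 to x is l_x / l_4.
  x=4: (0.216/0.216) × 291 = 291.0000
  x=5: (0.094/0.216) × 127 = 55.2685
  x=6: (0.057/0.216) × 182 = 48.0278
  x=7: (0.038/0.216) × 279 = 49.0833
Sum = 291.0000 + 55.2685 + 48.0278 + 49.0833 = 443.3796

443.38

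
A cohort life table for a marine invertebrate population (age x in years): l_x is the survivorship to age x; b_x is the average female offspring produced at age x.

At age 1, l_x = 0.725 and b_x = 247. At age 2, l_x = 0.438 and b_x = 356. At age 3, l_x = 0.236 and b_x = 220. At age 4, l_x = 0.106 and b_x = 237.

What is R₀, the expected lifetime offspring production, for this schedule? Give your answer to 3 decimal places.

412.045

R₀ = Σ l_x b_x:
  age 1: 0.725 × 247 = 179.0750
  age 2: 0.438 × 356 = 155.9280
  age 3: 0.236 × 220 = 51.9200
  age 4: 0.106 × 237 = 25.1220
R₀ = 179.0750 + 155.9280 + 51.9200 + 25.1220 = 412.0450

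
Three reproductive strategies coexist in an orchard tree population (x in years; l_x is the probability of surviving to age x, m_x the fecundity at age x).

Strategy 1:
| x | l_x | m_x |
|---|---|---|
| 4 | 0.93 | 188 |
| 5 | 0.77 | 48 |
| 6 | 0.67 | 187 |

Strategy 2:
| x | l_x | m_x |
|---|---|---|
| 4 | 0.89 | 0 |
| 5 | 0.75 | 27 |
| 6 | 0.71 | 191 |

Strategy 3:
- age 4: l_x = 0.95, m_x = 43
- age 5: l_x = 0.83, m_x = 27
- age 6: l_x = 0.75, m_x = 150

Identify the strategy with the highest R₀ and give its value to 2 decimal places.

337.09

Strategy 1: R₀ = 0.93×188 + 0.77×48 + 0.67×187 = 337.0900
Strategy 2: R₀ = 0.89×0 + 0.75×27 + 0.71×191 = 155.8600
Strategy 3: R₀ = 0.95×43 + 0.83×27 + 0.75×150 = 175.7600
Highest R₀: strategy 1 with 337.0900.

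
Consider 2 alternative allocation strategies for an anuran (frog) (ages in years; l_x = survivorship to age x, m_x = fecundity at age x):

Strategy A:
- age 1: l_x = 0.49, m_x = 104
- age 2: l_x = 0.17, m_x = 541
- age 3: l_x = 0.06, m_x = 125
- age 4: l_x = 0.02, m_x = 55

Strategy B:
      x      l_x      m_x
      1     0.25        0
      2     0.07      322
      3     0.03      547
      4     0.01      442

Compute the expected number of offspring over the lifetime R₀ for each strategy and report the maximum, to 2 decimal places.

151.53

Strategy A: R₀ = 0.49×104 + 0.17×541 + 0.06×125 + 0.02×55 = 151.5300
Strategy B: R₀ = 0.25×0 + 0.07×322 + 0.03×547 + 0.01×442 = 43.3700
Highest R₀: strategy A with 151.5300.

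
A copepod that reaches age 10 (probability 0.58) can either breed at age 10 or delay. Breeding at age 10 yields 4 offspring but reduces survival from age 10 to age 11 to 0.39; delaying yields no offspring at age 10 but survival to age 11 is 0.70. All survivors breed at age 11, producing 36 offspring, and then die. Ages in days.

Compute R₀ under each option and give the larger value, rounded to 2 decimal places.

breed at age 10: R₀ = 0.58 × (4 + 0.39 × 36) = 0.58 × 18.0400 = 10.4632
delay to age 11: R₀ = 0.58 × (0.70 × 36) = 0.58 × 25.2000 = 14.6160
Higher: delay to age 11 (14.6160).

14.62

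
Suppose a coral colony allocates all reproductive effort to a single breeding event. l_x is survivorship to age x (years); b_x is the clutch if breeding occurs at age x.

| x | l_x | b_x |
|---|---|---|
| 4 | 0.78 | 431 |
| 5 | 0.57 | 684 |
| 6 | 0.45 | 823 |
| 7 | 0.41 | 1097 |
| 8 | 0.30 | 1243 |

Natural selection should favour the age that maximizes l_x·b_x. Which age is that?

Expected offspring if breeding at age x = l_x × b_x:
  age 4: 0.78 × 431 = 336.180
  age 5: 0.57 × 684 = 389.880
  age 6: 0.45 × 823 = 370.350
  age 7: 0.41 × 1097 = 449.770
  age 8: 0.30 × 1243 = 372.900
Maximum at age 7 (449.770).

7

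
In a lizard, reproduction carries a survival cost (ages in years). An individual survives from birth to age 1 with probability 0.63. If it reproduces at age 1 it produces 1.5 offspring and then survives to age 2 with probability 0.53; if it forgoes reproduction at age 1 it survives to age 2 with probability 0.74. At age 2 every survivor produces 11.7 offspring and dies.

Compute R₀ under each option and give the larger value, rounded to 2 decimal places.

5.45

breed at age 1: R₀ = 0.63 × (1.5 + 0.53 × 11.7) = 0.63 × 7.7010 = 4.8516
delay to age 2: R₀ = 0.63 × (0.74 × 11.7) = 0.63 × 8.6580 = 5.4545
Higher: delay to age 2 (5.4545).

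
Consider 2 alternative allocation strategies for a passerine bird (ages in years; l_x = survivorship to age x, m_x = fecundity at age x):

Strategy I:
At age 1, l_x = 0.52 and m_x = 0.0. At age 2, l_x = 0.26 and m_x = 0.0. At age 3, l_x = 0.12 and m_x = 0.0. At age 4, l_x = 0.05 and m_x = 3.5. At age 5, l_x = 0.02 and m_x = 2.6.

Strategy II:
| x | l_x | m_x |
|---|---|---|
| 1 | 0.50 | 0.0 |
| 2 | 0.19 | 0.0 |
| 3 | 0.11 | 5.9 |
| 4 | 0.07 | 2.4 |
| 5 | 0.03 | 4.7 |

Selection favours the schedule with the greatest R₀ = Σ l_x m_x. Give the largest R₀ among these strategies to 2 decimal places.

0.96

Strategy I: R₀ = 0.52×0.0 + 0.26×0.0 + 0.12×0.0 + 0.05×3.5 + 0.02×2.6 = 0.2270
Strategy II: R₀ = 0.50×0.0 + 0.19×0.0 + 0.11×5.9 + 0.07×2.4 + 0.03×4.7 = 0.9580
Highest R₀: strategy II with 0.9580.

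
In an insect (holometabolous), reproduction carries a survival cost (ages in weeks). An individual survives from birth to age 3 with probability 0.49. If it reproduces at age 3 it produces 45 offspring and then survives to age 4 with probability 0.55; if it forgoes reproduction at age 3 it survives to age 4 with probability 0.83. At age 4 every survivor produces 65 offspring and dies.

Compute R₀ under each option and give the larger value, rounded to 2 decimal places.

39.57

breed at age 3: R₀ = 0.49 × (45 + 0.55 × 65) = 0.49 × 80.7500 = 39.5675
delay to age 4: R₀ = 0.49 × (0.83 × 65) = 0.49 × 53.9500 = 26.4355
Higher: breed at age 3 (39.5675).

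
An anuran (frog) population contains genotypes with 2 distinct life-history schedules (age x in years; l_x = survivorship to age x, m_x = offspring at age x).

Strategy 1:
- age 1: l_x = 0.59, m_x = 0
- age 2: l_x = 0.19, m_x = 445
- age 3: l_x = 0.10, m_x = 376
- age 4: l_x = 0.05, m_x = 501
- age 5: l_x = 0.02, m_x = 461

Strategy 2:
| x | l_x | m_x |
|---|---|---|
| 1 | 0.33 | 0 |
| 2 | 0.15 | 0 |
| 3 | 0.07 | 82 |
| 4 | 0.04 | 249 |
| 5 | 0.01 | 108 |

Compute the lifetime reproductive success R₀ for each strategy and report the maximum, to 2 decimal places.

Strategy 1: R₀ = 0.59×0 + 0.19×445 + 0.10×376 + 0.05×501 + 0.02×461 = 156.4200
Strategy 2: R₀ = 0.33×0 + 0.15×0 + 0.07×82 + 0.04×249 + 0.01×108 = 16.7800
Highest R₀: strategy 1 with 156.4200.

156.42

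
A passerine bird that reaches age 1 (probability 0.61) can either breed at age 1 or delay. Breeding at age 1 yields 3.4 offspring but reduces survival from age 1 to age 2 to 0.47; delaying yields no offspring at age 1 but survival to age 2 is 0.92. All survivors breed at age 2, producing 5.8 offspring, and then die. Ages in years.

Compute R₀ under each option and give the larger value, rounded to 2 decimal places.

3.74

breed at age 1: R₀ = 0.61 × (3.4 + 0.47 × 5.8) = 0.61 × 6.1260 = 3.7369
delay to age 2: R₀ = 0.61 × (0.92 × 5.8) = 0.61 × 5.3360 = 3.2550
Higher: breed at age 1 (3.7369).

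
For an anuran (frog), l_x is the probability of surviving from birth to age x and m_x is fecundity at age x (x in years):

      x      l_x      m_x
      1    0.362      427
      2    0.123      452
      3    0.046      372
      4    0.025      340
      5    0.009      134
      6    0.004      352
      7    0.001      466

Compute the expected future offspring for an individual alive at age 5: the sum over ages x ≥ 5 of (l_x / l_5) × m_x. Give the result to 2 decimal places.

342.22

l_5 = 0.009. Conditional survival from age 5 to x is l_x / l_5.
  x=5: (0.009/0.009) × 134 = 134.0000
  x=6: (0.004/0.009) × 352 = 156.4444
  x=7: (0.001/0.009) × 466 = 51.7778
Sum = 134.0000 + 156.4444 + 51.7778 = 342.2222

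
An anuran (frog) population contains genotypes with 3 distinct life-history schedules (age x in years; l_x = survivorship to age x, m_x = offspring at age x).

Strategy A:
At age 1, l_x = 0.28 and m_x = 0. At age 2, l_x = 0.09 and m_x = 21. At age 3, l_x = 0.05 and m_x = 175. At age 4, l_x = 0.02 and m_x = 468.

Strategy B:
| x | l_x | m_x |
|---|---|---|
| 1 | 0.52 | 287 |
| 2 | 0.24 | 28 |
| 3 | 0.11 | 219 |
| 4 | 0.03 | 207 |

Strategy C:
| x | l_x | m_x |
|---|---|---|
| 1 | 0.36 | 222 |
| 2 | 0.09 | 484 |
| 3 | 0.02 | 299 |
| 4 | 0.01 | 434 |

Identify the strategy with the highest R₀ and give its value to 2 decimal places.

Strategy A: R₀ = 0.28×0 + 0.09×21 + 0.05×175 + 0.02×468 = 20.0000
Strategy B: R₀ = 0.52×287 + 0.24×28 + 0.11×219 + 0.03×207 = 186.2600
Strategy C: R₀ = 0.36×222 + 0.09×484 + 0.02×299 + 0.01×434 = 133.8000
Highest R₀: strategy B with 186.2600.

186.26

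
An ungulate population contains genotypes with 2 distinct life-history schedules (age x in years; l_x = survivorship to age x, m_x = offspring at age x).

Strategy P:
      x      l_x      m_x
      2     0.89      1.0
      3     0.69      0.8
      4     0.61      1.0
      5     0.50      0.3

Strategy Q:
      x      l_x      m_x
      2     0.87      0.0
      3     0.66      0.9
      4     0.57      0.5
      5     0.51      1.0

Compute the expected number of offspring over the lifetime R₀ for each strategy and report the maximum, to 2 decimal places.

Strategy P: R₀ = 0.89×1.0 + 0.69×0.8 + 0.61×1.0 + 0.50×0.3 = 2.2020
Strategy Q: R₀ = 0.87×0.0 + 0.66×0.9 + 0.57×0.5 + 0.51×1.0 = 1.3890
Highest R₀: strategy P with 2.2020.

2.20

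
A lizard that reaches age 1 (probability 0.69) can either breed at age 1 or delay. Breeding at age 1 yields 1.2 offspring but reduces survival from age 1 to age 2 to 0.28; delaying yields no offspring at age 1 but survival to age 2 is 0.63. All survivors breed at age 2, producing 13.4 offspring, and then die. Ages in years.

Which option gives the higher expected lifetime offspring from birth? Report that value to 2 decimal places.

breed at age 1: R₀ = 0.69 × (1.2 + 0.28 × 13.4) = 0.69 × 4.9520 = 3.4169
delay to age 2: R₀ = 0.69 × (0.63 × 13.4) = 0.69 × 8.4420 = 5.8250
Higher: delay to age 2 (5.8250).

5.82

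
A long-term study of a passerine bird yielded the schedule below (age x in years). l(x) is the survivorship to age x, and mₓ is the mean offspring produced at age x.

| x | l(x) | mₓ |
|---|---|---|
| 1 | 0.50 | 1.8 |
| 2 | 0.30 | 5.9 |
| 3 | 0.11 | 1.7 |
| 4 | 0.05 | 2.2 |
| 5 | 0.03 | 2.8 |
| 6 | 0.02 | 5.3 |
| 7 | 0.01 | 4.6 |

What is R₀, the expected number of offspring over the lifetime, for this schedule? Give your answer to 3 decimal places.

R₀ = Σ l(x) mₓ:
  age 1: 0.50 × 1.8 = 0.9000
  age 2: 0.30 × 5.9 = 1.7700
  age 3: 0.11 × 1.7 = 0.1870
  age 4: 0.05 × 2.2 = 0.1100
  age 5: 0.03 × 2.8 = 0.0840
  age 6: 0.02 × 5.3 = 0.1060
  age 7: 0.01 × 4.6 = 0.0460
R₀ = 0.9000 + 1.7700 + 0.1870 + 0.1100 + 0.0840 + 0.1060 + 0.0460 = 3.2030

3.203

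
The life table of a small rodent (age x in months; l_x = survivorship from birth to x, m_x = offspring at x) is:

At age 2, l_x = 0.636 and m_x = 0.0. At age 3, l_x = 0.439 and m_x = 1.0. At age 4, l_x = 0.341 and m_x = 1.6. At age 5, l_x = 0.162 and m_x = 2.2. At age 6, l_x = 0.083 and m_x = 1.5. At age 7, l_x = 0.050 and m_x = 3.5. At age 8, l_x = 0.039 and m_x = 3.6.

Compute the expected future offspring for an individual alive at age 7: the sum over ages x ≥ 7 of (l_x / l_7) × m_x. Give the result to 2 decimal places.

6.31

l_7 = 0.050. Conditional survival from age 7 to x is l_x / l_7.
  x=7: (0.050/0.050) × 3.5 = 3.5000
  x=8: (0.039/0.050) × 3.6 = 2.8080
Sum = 3.5000 + 2.8080 = 6.3080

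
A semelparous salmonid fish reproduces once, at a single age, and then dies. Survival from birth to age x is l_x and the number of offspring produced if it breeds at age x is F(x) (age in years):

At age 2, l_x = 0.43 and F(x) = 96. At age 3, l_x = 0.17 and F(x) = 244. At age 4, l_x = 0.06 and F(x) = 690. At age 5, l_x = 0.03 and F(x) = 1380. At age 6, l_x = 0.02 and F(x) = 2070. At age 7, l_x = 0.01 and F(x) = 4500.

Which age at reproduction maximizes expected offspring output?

Expected offspring if breeding at age x = l_x × F(x):
  age 2: 0.43 × 96 = 41.280
  age 3: 0.17 × 244 = 41.480
  age 4: 0.06 × 690 = 41.400
  age 5: 0.03 × 1380 = 41.400
  age 6: 0.02 × 2070 = 41.400
  age 7: 0.01 × 4500 = 45.000
Maximum at age 7 (45.000).

7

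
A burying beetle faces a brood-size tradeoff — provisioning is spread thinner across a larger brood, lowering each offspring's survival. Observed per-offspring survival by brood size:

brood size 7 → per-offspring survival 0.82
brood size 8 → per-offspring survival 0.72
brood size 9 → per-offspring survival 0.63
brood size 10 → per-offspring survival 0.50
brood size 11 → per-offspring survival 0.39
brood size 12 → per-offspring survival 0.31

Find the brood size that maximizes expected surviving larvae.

8

Expected surviving larvae = c × s(c):
  c=7: 7 × 0.82 = 5.740
  c=8: 8 × 0.72 = 5.760
  c=9: 9 × 0.63 = 5.670
  c=10: 10 × 0.50 = 5.000
  c=11: 11 × 0.39 = 4.290
  c=12: 12 × 0.31 = 3.720
Maximum at c = 8 (5.760 surviving larvae).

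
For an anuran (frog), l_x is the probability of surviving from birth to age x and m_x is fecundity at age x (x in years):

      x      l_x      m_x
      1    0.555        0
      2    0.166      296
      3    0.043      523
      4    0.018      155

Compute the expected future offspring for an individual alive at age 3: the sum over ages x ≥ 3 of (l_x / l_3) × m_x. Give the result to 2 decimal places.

l_3 = 0.043. Conditional survival from age 3 to x is l_x / l_3.
  x=3: (0.043/0.043) × 523 = 523.0000
  x=4: (0.018/0.043) × 155 = 64.8837
Sum = 523.0000 + 64.8837 = 587.8837

587.88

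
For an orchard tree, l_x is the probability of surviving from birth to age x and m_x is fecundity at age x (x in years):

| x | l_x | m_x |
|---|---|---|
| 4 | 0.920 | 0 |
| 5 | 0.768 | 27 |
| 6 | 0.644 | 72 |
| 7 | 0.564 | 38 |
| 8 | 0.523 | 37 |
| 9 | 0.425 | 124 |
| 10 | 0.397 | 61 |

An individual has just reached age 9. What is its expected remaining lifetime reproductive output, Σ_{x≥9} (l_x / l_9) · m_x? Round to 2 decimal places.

180.98

l_9 = 0.425. Conditional survival from age 9 to x is l_x / l_9.
  x=9: (0.425/0.425) × 124 = 124.0000
  x=10: (0.397/0.425) × 61 = 56.9812
Sum = 124.0000 + 56.9812 = 180.9812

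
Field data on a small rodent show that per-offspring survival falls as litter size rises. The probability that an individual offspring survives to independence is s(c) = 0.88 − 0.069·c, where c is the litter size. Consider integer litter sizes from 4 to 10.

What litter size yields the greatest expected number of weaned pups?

Expected weaned pups = c × s(c):
  c=4: 4 × 0.604 = 2.416
  c=5: 5 × 0.535 = 2.675
  c=6: 6 × 0.466 = 2.796
  c=7: 7 × 0.397 = 2.779
  c=8: 8 × 0.328 = 2.624
  c=9: 9 × 0.259 = 2.331
  c=10: 10 × 0.190 = 1.900
Maximum at c = 6 (2.796 weaned pups).

6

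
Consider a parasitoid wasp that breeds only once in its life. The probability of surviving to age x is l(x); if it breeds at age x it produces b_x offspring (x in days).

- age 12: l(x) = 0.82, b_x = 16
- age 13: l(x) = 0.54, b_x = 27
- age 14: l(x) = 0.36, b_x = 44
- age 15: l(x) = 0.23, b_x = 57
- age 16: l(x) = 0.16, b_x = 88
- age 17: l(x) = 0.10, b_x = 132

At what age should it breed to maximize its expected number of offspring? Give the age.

Expected offspring if breeding at age x = l(x) × b_x:
  age 12: 0.82 × 16 = 13.120
  age 13: 0.54 × 27 = 14.580
  age 14: 0.36 × 44 = 15.840
  age 15: 0.23 × 57 = 13.110
  age 16: 0.16 × 88 = 14.080
  age 17: 0.10 × 132 = 13.200
Maximum at age 14 (15.840).

14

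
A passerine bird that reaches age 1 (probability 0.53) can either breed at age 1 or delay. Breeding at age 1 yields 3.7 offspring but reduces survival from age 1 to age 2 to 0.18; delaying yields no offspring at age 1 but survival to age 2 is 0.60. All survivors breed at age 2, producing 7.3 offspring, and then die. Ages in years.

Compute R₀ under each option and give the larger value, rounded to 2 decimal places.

breed at age 1: R₀ = 0.53 × (3.7 + 0.18 × 7.3) = 0.53 × 5.0140 = 2.6574
delay to age 2: R₀ = 0.53 × (0.60 × 7.3) = 0.53 × 4.3800 = 2.3214
Higher: breed at age 1 (2.6574).

2.66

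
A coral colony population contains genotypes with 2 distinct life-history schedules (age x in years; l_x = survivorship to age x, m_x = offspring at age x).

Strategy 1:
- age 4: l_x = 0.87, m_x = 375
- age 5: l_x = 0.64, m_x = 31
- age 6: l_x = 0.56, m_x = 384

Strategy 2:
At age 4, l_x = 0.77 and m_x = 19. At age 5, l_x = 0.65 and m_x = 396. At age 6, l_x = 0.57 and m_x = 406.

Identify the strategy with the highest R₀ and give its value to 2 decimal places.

561.13

Strategy 1: R₀ = 0.87×375 + 0.64×31 + 0.56×384 = 561.1300
Strategy 2: R₀ = 0.77×19 + 0.65×396 + 0.57×406 = 503.4500
Highest R₀: strategy 1 with 561.1300.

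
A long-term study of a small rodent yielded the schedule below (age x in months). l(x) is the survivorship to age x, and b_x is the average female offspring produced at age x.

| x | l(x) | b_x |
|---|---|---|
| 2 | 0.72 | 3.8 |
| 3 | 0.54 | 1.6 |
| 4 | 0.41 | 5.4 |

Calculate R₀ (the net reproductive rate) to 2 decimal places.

R₀ = Σ l(x) b_x:
  age 2: 0.72 × 3.8 = 2.7360
  age 3: 0.54 × 1.6 = 0.8640
  age 4: 0.41 × 5.4 = 2.2140
R₀ = 2.7360 + 0.8640 + 2.2140 = 5.8140

5.81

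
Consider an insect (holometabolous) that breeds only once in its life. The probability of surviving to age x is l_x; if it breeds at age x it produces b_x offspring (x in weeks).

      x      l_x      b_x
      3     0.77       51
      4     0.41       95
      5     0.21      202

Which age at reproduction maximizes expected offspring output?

Expected offspring if breeding at age x = l_x × b_x:
  age 3: 0.77 × 51 = 39.270
  age 4: 0.41 × 95 = 38.950
  age 5: 0.21 × 202 = 42.420
Maximum at age 5 (42.420).

5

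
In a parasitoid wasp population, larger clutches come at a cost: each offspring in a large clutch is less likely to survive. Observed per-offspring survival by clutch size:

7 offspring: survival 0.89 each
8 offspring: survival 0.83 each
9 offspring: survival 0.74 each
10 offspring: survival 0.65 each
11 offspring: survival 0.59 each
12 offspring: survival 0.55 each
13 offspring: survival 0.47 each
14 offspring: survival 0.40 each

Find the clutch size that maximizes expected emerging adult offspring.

9

Expected emerging adult offspring = c × s(c):
  c=7: 7 × 0.89 = 6.230
  c=8: 8 × 0.83 = 6.640
  c=9: 9 × 0.74 = 6.660
  c=10: 10 × 0.65 = 6.500
  c=11: 11 × 0.59 = 6.490
  c=12: 12 × 0.55 = 6.600
  c=13: 13 × 0.47 = 6.110
  c=14: 14 × 0.40 = 5.600
Maximum at c = 9 (6.660 emerging adult offspring).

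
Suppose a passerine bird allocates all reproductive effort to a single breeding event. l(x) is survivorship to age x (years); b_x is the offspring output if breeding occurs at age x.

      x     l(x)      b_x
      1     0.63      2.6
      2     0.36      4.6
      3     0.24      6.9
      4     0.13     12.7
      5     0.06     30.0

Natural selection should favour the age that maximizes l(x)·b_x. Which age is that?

5

Expected offspring if breeding at age x = l(x) × b_x:
  age 1: 0.63 × 2.6 = 1.638
  age 2: 0.36 × 4.6 = 1.656
  age 3: 0.24 × 6.9 = 1.656
  age 4: 0.13 × 12.7 = 1.651
  age 5: 0.06 × 30.0 = 1.800
Maximum at age 5 (1.800).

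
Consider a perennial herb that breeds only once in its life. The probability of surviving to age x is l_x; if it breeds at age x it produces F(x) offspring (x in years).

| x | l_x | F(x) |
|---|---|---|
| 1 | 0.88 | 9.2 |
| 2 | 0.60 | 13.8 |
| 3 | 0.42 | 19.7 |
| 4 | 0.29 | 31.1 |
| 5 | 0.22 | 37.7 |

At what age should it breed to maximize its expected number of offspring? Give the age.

Expected offspring if breeding at age x = l_x × F(x):
  age 1: 0.88 × 9.2 = 8.096
  age 2: 0.60 × 13.8 = 8.280
  age 3: 0.42 × 19.7 = 8.274
  age 4: 0.29 × 31.1 = 9.019
  age 5: 0.22 × 37.7 = 8.294
Maximum at age 4 (9.019).

4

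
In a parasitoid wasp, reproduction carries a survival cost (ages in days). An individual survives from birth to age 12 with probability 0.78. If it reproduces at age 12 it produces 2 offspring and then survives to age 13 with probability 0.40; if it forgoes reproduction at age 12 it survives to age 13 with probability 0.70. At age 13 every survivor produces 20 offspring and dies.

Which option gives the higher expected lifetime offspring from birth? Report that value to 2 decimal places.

breed at age 12: R₀ = 0.78 × (2 + 0.40 × 20) = 0.78 × 10.0000 = 7.8000
delay to age 13: R₀ = 0.78 × (0.70 × 20) = 0.78 × 14.0000 = 10.9200
Higher: delay to age 13 (10.9200).

10.92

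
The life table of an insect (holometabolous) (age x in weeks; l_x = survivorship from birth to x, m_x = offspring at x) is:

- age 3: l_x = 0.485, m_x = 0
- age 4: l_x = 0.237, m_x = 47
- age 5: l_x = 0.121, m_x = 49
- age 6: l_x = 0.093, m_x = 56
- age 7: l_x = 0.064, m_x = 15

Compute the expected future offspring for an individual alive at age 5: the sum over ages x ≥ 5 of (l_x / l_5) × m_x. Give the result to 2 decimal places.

99.98

l_5 = 0.121. Conditional survival from age 5 to x is l_x / l_5.
  x=5: (0.121/0.121) × 49 = 49.0000
  x=6: (0.093/0.121) × 56 = 43.0413
  x=7: (0.064/0.121) × 15 = 7.9339
Sum = 49.0000 + 43.0413 + 7.9339 = 99.9752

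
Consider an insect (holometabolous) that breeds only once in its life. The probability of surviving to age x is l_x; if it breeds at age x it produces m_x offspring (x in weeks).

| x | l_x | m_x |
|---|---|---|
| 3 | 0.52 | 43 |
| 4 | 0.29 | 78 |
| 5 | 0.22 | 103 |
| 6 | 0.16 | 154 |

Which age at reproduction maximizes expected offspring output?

6

Expected offspring if breeding at age x = l_x × m_x:
  age 3: 0.52 × 43 = 22.360
  age 4: 0.29 × 78 = 22.620
  age 5: 0.22 × 103 = 22.660
  age 6: 0.16 × 154 = 24.640
Maximum at age 6 (24.640).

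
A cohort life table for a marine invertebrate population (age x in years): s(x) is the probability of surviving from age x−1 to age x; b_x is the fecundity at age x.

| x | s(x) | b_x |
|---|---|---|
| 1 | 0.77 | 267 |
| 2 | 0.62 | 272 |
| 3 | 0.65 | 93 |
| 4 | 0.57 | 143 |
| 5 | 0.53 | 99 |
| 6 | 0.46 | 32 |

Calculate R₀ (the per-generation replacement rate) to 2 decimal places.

400.26

Survivorship from birth: l_x = s_1·s_2·…·s_x.
  l_1 = 0.77000
  l_2 = 0.47740
  l_3 = 0.31031
  l_4 = 0.17688
  l_5 = 0.09374
  l_6 = 0.04312
R₀ = Σ l_x b_x:
  age 1: 0.77000 × 267 = 205.5900
  age 2: 0.47740 × 272 = 129.8528
  age 3: 0.31031 × 93 = 28.8588
  age 4: 0.17688 × 143 = 25.2938
  age 5: 0.09374 × 99 = 9.2803
  age 6: 0.04312 × 32 = 1.3798
R₀ = 205.5900 + 129.8528 + 28.8588 + 25.2938 + 9.2803 + 1.3798 = 400.2556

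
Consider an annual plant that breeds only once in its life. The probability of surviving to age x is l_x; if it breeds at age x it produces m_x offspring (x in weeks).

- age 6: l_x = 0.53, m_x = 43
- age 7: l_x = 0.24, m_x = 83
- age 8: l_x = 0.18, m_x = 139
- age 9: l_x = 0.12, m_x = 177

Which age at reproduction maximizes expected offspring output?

Expected offspring if breeding at age x = l_x × m_x:
  age 6: 0.53 × 43 = 22.790
  age 7: 0.24 × 83 = 19.920
  age 8: 0.18 × 139 = 25.020
  age 9: 0.12 × 177 = 21.240
Maximum at age 8 (25.020).

8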